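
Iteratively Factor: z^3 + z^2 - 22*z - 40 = (z - 5)*(z^2 + 6*z + 8) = (z - 5)*(z + 4)*(z + 2)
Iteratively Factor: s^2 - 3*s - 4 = (s + 1)*(s - 4)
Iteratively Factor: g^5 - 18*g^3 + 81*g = (g - 3)*(g^4 + 3*g^3 - 9*g^2 - 27*g) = (g - 3)^2*(g^3 + 6*g^2 + 9*g) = g*(g - 3)^2*(g^2 + 6*g + 9) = g*(g - 3)^2*(g + 3)*(g + 3)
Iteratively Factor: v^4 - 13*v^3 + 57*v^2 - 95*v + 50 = (v - 5)*(v^3 - 8*v^2 + 17*v - 10) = (v - 5)^2*(v^2 - 3*v + 2) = (v - 5)^2*(v - 2)*(v - 1)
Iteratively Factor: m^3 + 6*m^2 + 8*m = (m + 4)*(m^2 + 2*m) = m*(m + 4)*(m + 2)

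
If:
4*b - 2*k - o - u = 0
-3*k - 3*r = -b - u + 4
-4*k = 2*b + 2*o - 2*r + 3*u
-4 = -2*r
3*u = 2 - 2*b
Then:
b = 5/14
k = -43/14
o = 50/7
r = 2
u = 3/7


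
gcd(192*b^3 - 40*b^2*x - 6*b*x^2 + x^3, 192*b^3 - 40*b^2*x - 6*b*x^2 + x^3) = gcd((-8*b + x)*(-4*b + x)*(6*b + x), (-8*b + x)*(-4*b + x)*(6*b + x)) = 192*b^3 - 40*b^2*x - 6*b*x^2 + x^3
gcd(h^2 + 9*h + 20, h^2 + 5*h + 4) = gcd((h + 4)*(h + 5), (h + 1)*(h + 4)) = h + 4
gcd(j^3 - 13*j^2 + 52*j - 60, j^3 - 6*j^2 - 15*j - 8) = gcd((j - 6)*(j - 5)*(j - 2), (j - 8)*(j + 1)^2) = 1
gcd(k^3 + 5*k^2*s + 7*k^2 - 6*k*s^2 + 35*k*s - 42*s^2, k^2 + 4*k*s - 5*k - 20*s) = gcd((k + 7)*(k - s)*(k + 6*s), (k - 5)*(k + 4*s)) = 1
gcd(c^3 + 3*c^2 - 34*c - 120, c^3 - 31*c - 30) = c^2 - c - 30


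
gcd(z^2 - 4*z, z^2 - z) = z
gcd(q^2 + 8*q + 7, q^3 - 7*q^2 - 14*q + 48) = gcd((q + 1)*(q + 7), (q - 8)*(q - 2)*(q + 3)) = 1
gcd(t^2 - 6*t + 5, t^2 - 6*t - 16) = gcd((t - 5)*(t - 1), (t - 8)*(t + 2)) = 1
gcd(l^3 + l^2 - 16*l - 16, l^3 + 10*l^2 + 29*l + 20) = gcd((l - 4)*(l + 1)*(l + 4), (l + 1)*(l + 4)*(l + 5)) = l^2 + 5*l + 4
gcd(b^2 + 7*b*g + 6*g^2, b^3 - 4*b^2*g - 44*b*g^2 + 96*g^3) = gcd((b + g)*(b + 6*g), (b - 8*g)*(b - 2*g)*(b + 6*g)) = b + 6*g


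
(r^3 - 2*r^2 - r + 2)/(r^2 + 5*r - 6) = (r^2 - r - 2)/(r + 6)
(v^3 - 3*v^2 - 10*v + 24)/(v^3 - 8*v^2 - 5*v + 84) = (v - 2)/(v - 7)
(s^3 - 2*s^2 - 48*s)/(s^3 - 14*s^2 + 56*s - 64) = s*(s + 6)/(s^2 - 6*s + 8)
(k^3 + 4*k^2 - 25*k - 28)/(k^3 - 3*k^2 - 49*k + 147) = (k^2 - 3*k - 4)/(k^2 - 10*k + 21)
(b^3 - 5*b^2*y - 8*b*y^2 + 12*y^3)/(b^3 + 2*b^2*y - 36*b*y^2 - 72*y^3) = (b - y)/(b + 6*y)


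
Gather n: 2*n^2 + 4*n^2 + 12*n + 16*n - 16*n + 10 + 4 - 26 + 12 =6*n^2 + 12*n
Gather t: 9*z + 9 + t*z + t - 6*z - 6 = t*(z + 1) + 3*z + 3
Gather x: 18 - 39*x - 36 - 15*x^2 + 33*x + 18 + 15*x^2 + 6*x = 0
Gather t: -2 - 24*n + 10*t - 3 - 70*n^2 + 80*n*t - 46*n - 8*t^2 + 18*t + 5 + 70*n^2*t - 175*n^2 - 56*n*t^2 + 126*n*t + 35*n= -245*n^2 - 35*n + t^2*(-56*n - 8) + t*(70*n^2 + 206*n + 28)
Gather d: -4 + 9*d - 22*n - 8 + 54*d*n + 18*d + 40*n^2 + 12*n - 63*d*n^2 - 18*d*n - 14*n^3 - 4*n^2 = d*(-63*n^2 + 36*n + 27) - 14*n^3 + 36*n^2 - 10*n - 12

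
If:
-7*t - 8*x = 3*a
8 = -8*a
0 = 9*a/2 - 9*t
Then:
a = -1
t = -1/2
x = 13/16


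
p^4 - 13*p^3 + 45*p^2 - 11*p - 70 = (p - 7)*(p - 5)*(p - 2)*(p + 1)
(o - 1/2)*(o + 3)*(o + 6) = o^3 + 17*o^2/2 + 27*o/2 - 9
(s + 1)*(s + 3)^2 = s^3 + 7*s^2 + 15*s + 9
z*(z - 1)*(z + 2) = z^3 + z^2 - 2*z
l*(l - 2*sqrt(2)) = l^2 - 2*sqrt(2)*l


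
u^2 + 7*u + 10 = (u + 2)*(u + 5)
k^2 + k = k*(k + 1)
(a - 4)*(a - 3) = a^2 - 7*a + 12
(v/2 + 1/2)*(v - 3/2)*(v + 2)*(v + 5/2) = v^4/2 + 2*v^3 + 5*v^2/8 - 37*v/8 - 15/4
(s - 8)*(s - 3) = s^2 - 11*s + 24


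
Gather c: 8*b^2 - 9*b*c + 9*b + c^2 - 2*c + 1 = 8*b^2 + 9*b + c^2 + c*(-9*b - 2) + 1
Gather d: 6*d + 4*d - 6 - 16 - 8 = 10*d - 30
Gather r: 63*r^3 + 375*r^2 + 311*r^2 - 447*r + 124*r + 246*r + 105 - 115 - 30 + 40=63*r^3 + 686*r^2 - 77*r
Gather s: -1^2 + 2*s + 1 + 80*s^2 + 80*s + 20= 80*s^2 + 82*s + 20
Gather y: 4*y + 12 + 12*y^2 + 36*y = 12*y^2 + 40*y + 12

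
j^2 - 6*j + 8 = (j - 4)*(j - 2)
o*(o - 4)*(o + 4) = o^3 - 16*o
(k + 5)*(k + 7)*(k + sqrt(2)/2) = k^3 + sqrt(2)*k^2/2 + 12*k^2 + 6*sqrt(2)*k + 35*k + 35*sqrt(2)/2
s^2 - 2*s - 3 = (s - 3)*(s + 1)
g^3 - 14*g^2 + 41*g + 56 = (g - 8)*(g - 7)*(g + 1)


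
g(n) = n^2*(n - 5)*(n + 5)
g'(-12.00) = -6312.00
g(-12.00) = 17136.00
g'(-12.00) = -6312.00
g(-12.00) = 17136.00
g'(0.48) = -23.56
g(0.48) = -5.71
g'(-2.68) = 57.00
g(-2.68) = -127.97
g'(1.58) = -63.22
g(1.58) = -56.18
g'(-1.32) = 56.80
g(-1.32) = -40.52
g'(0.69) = -33.19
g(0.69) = -11.68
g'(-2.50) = 62.50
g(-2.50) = -117.19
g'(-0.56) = 27.30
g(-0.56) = -7.74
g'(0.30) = -14.89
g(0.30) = -2.24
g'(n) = n^2*(n - 5) + n^2*(n + 5) + 2*n*(n - 5)*(n + 5) = 4*n^3 - 50*n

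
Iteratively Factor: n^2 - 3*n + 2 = (n - 1)*(n - 2)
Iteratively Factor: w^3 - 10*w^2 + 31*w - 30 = (w - 3)*(w^2 - 7*w + 10) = (w - 5)*(w - 3)*(w - 2)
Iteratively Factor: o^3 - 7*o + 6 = (o - 2)*(o^2 + 2*o - 3) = (o - 2)*(o - 1)*(o + 3)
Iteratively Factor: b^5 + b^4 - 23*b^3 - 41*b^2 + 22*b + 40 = (b + 1)*(b^4 - 23*b^2 - 18*b + 40) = (b + 1)*(b + 2)*(b^3 - 2*b^2 - 19*b + 20) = (b + 1)*(b + 2)*(b + 4)*(b^2 - 6*b + 5) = (b - 1)*(b + 1)*(b + 2)*(b + 4)*(b - 5)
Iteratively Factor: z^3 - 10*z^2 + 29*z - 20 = (z - 1)*(z^2 - 9*z + 20) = (z - 4)*(z - 1)*(z - 5)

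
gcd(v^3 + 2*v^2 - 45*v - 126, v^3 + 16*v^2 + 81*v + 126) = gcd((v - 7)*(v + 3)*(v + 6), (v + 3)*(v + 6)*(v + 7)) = v^2 + 9*v + 18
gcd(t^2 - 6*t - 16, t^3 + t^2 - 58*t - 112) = t^2 - 6*t - 16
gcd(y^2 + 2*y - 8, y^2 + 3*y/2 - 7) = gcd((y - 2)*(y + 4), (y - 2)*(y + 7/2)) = y - 2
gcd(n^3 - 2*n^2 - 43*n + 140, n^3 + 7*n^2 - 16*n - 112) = n^2 + 3*n - 28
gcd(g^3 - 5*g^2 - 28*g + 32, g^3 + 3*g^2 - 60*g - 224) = g^2 - 4*g - 32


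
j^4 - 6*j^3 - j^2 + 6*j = j*(j - 6)*(j - 1)*(j + 1)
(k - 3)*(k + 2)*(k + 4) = k^3 + 3*k^2 - 10*k - 24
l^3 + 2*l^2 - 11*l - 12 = (l - 3)*(l + 1)*(l + 4)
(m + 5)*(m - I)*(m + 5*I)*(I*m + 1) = I*m^4 - 3*m^3 + 5*I*m^3 - 15*m^2 + 9*I*m^2 + 5*m + 45*I*m + 25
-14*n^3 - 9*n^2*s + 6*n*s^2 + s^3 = (-2*n + s)*(n + s)*(7*n + s)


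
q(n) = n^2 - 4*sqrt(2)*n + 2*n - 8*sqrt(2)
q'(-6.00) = -15.66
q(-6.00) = 46.63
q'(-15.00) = -33.66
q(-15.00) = 268.54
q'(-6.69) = -17.04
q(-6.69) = 57.91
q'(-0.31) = -4.28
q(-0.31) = -10.08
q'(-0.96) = -5.58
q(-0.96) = -6.88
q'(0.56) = -2.54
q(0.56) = -13.05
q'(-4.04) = -11.74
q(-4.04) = 19.78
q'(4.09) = 4.52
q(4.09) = -9.54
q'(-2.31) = -8.28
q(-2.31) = 2.47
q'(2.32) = 0.98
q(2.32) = -14.42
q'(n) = 2*n - 4*sqrt(2) + 2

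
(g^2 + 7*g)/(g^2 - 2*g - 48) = g*(g + 7)/(g^2 - 2*g - 48)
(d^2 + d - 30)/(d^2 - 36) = (d - 5)/(d - 6)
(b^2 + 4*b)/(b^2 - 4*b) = (b + 4)/(b - 4)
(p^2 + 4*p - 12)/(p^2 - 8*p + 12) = (p + 6)/(p - 6)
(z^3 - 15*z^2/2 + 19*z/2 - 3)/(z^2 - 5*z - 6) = (2*z^2 - 3*z + 1)/(2*(z + 1))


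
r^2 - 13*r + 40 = (r - 8)*(r - 5)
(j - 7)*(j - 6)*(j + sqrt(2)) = j^3 - 13*j^2 + sqrt(2)*j^2 - 13*sqrt(2)*j + 42*j + 42*sqrt(2)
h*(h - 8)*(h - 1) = h^3 - 9*h^2 + 8*h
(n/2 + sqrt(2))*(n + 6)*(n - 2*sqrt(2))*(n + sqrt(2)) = n^4/2 + sqrt(2)*n^3/2 + 3*n^3 - 4*n^2 + 3*sqrt(2)*n^2 - 24*n - 4*sqrt(2)*n - 24*sqrt(2)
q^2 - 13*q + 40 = (q - 8)*(q - 5)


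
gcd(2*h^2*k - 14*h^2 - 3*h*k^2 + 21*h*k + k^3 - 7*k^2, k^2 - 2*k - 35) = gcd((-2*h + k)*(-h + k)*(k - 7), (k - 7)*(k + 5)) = k - 7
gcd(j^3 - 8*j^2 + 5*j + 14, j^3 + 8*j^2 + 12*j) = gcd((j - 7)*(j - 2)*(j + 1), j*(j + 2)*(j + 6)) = 1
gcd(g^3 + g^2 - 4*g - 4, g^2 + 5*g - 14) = g - 2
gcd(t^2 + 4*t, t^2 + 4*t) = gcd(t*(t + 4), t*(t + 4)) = t^2 + 4*t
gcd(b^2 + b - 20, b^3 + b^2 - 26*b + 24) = b - 4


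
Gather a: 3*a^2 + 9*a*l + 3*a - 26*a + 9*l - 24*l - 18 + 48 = 3*a^2 + a*(9*l - 23) - 15*l + 30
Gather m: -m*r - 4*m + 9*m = m*(5 - r)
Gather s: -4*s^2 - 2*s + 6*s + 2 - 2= -4*s^2 + 4*s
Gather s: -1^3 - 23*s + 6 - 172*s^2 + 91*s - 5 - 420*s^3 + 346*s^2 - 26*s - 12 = -420*s^3 + 174*s^2 + 42*s - 12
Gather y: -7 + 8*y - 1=8*y - 8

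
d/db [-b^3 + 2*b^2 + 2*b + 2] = -3*b^2 + 4*b + 2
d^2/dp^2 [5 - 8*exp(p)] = -8*exp(p)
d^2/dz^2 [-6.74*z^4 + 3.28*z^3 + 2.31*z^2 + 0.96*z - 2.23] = -80.88*z^2 + 19.68*z + 4.62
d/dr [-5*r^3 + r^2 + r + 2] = -15*r^2 + 2*r + 1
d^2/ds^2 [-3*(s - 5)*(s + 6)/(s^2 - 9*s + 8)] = 12*(-5*s^3 + 57*s^2 - 393*s + 1027)/(s^6 - 27*s^5 + 267*s^4 - 1161*s^3 + 2136*s^2 - 1728*s + 512)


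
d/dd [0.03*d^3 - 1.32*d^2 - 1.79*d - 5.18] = 0.09*d^2 - 2.64*d - 1.79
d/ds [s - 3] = 1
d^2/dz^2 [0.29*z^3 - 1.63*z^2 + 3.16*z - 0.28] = 1.74*z - 3.26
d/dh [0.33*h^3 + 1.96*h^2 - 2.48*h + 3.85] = 0.99*h^2 + 3.92*h - 2.48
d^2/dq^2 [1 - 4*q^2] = -8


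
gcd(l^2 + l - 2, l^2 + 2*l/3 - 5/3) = l - 1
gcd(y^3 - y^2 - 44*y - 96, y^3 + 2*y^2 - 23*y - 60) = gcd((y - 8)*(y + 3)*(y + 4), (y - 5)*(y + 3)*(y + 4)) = y^2 + 7*y + 12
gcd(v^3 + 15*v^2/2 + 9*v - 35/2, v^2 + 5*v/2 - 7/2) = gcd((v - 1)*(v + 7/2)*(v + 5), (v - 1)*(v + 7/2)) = v^2 + 5*v/2 - 7/2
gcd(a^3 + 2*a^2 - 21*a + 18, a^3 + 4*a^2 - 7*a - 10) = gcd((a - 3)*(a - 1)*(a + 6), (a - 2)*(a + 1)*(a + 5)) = 1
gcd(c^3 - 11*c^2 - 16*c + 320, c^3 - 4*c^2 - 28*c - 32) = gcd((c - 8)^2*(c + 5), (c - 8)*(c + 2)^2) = c - 8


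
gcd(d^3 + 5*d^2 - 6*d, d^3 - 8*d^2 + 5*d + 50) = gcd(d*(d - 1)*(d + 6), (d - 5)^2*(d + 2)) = 1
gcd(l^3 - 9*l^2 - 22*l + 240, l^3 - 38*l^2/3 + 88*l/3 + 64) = l^2 - 14*l + 48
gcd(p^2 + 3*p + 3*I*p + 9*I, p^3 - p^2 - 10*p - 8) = 1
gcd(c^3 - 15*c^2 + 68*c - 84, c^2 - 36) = c - 6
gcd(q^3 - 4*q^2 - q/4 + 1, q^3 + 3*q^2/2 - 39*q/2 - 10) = q^2 - 7*q/2 - 2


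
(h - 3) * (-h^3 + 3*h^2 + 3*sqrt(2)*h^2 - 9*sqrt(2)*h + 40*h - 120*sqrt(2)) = -h^4 + 3*sqrt(2)*h^3 + 6*h^3 - 18*sqrt(2)*h^2 + 31*h^2 - 93*sqrt(2)*h - 120*h + 360*sqrt(2)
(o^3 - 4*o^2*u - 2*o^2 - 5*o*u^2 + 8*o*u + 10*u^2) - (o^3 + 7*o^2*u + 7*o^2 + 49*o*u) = -11*o^2*u - 9*o^2 - 5*o*u^2 - 41*o*u + 10*u^2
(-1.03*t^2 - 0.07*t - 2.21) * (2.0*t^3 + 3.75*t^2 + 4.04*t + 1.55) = -2.06*t^5 - 4.0025*t^4 - 8.8437*t^3 - 10.1668*t^2 - 9.0369*t - 3.4255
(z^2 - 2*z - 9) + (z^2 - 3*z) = 2*z^2 - 5*z - 9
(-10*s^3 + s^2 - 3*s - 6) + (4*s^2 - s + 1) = -10*s^3 + 5*s^2 - 4*s - 5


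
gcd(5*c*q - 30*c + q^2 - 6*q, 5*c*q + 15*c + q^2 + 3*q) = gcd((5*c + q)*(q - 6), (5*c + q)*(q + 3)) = 5*c + q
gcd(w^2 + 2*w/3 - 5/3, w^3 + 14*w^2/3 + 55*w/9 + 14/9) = 1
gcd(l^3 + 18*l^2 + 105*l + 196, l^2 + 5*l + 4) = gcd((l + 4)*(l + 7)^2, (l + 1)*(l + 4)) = l + 4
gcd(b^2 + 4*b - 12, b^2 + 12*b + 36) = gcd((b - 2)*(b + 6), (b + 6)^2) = b + 6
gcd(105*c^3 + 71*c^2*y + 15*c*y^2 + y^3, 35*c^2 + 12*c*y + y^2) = 35*c^2 + 12*c*y + y^2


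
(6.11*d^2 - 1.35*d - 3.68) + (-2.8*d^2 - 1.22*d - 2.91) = 3.31*d^2 - 2.57*d - 6.59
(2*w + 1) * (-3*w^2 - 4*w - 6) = -6*w^3 - 11*w^2 - 16*w - 6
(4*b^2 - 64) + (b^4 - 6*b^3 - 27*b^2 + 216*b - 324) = b^4 - 6*b^3 - 23*b^2 + 216*b - 388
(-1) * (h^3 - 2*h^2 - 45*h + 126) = -h^3 + 2*h^2 + 45*h - 126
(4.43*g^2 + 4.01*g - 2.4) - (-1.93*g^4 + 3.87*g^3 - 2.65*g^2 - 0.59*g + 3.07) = 1.93*g^4 - 3.87*g^3 + 7.08*g^2 + 4.6*g - 5.47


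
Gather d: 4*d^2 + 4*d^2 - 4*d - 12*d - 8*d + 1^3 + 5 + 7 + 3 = 8*d^2 - 24*d + 16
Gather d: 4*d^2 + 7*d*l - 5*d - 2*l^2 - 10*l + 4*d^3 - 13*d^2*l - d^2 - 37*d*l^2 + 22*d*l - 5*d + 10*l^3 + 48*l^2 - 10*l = 4*d^3 + d^2*(3 - 13*l) + d*(-37*l^2 + 29*l - 10) + 10*l^3 + 46*l^2 - 20*l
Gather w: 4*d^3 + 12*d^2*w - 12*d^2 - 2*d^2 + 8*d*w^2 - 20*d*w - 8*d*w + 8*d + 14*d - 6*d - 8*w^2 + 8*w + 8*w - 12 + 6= 4*d^3 - 14*d^2 + 16*d + w^2*(8*d - 8) + w*(12*d^2 - 28*d + 16) - 6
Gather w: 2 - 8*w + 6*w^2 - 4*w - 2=6*w^2 - 12*w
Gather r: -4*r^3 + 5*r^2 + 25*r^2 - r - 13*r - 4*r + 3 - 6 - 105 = -4*r^3 + 30*r^2 - 18*r - 108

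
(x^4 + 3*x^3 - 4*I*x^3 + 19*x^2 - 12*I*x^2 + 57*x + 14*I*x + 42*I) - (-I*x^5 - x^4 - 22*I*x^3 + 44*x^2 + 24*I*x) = I*x^5 + 2*x^4 + 3*x^3 + 18*I*x^3 - 25*x^2 - 12*I*x^2 + 57*x - 10*I*x + 42*I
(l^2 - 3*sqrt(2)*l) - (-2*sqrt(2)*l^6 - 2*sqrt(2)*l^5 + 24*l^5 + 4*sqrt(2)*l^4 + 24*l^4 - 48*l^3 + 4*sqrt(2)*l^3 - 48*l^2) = 2*sqrt(2)*l^6 - 24*l^5 + 2*sqrt(2)*l^5 - 24*l^4 - 4*sqrt(2)*l^4 - 4*sqrt(2)*l^3 + 48*l^3 + 49*l^2 - 3*sqrt(2)*l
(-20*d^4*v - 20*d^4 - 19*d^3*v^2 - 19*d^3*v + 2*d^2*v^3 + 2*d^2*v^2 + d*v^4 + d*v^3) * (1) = -20*d^4*v - 20*d^4 - 19*d^3*v^2 - 19*d^3*v + 2*d^2*v^3 + 2*d^2*v^2 + d*v^4 + d*v^3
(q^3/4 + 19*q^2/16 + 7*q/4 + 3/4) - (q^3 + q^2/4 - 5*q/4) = -3*q^3/4 + 15*q^2/16 + 3*q + 3/4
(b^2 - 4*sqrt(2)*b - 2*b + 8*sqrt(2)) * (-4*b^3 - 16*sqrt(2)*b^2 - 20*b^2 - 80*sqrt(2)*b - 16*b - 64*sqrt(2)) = -4*b^5 - 12*b^4 + 152*b^3 + 416*b^2 - 768*b - 1024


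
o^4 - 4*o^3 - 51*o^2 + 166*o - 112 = (o - 8)*(o - 2)*(o - 1)*(o + 7)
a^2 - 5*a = a*(a - 5)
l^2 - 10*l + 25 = (l - 5)^2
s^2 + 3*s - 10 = (s - 2)*(s + 5)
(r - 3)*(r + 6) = r^2 + 3*r - 18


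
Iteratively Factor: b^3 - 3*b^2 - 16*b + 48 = (b - 3)*(b^2 - 16) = (b - 4)*(b - 3)*(b + 4)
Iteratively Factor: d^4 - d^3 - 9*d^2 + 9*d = (d)*(d^3 - d^2 - 9*d + 9) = d*(d - 1)*(d^2 - 9) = d*(d - 1)*(d + 3)*(d - 3)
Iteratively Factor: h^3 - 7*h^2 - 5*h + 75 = (h - 5)*(h^2 - 2*h - 15) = (h - 5)*(h + 3)*(h - 5)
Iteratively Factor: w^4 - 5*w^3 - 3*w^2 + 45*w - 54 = (w - 2)*(w^3 - 3*w^2 - 9*w + 27) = (w - 3)*(w - 2)*(w^2 - 9) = (w - 3)*(w - 2)*(w + 3)*(w - 3)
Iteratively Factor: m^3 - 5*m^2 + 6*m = (m - 3)*(m^2 - 2*m) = m*(m - 3)*(m - 2)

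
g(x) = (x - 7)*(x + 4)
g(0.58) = -29.40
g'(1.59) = 0.18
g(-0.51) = -26.21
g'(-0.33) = -3.66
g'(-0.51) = -4.02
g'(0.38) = -2.24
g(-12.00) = 152.00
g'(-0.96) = -4.92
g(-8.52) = 70.15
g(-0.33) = -26.90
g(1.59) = -30.24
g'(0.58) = -1.84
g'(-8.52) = -20.04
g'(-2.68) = -8.36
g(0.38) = -29.00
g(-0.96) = -24.20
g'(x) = 2*x - 3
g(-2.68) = -12.78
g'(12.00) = 21.00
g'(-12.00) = -27.00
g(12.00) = 80.00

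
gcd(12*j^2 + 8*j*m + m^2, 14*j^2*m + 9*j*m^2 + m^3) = 2*j + m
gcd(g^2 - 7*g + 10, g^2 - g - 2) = g - 2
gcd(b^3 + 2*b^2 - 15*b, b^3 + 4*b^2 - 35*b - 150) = b + 5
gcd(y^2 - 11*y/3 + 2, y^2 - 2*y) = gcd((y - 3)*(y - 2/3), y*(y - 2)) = 1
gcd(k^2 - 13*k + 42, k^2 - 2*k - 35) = k - 7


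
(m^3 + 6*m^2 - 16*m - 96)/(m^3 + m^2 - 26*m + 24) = (m + 4)/(m - 1)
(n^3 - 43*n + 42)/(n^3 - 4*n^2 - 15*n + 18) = (n + 7)/(n + 3)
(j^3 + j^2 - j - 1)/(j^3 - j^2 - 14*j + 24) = (j^3 + j^2 - j - 1)/(j^3 - j^2 - 14*j + 24)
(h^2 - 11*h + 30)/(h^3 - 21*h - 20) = (h - 6)/(h^2 + 5*h + 4)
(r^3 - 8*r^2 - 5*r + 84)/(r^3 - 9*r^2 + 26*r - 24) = (r^2 - 4*r - 21)/(r^2 - 5*r + 6)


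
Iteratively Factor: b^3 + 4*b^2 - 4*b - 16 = (b + 2)*(b^2 + 2*b - 8) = (b - 2)*(b + 2)*(b + 4)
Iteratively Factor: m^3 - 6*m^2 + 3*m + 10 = (m - 5)*(m^2 - m - 2) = (m - 5)*(m + 1)*(m - 2)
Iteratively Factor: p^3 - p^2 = (p)*(p^2 - p) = p^2*(p - 1)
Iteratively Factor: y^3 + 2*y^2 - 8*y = (y - 2)*(y^2 + 4*y) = (y - 2)*(y + 4)*(y)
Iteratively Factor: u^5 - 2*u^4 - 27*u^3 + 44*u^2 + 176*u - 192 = (u + 3)*(u^4 - 5*u^3 - 12*u^2 + 80*u - 64) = (u - 4)*(u + 3)*(u^3 - u^2 - 16*u + 16) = (u - 4)^2*(u + 3)*(u^2 + 3*u - 4) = (u - 4)^2*(u + 3)*(u + 4)*(u - 1)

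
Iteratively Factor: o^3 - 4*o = (o - 2)*(o^2 + 2*o) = o*(o - 2)*(o + 2)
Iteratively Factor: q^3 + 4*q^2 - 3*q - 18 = (q + 3)*(q^2 + q - 6) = (q - 2)*(q + 3)*(q + 3)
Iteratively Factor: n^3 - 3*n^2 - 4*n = (n - 4)*(n^2 + n) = n*(n - 4)*(n + 1)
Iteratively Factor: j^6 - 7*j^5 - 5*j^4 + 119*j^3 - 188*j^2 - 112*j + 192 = (j + 1)*(j^5 - 8*j^4 + 3*j^3 + 116*j^2 - 304*j + 192) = (j - 4)*(j + 1)*(j^4 - 4*j^3 - 13*j^2 + 64*j - 48) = (j - 4)^2*(j + 1)*(j^3 - 13*j + 12) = (j - 4)^2*(j - 3)*(j + 1)*(j^2 + 3*j - 4) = (j - 4)^2*(j - 3)*(j + 1)*(j + 4)*(j - 1)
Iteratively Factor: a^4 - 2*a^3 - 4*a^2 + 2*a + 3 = (a + 1)*(a^3 - 3*a^2 - a + 3) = (a + 1)^2*(a^2 - 4*a + 3) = (a - 3)*(a + 1)^2*(a - 1)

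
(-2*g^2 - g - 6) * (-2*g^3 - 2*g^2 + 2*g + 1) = 4*g^5 + 6*g^4 + 10*g^3 + 8*g^2 - 13*g - 6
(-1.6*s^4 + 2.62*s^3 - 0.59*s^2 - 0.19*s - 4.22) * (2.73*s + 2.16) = -4.368*s^5 + 3.6966*s^4 + 4.0485*s^3 - 1.7931*s^2 - 11.931*s - 9.1152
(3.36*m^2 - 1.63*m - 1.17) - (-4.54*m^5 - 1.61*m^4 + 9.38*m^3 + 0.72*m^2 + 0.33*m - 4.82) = 4.54*m^5 + 1.61*m^4 - 9.38*m^3 + 2.64*m^2 - 1.96*m + 3.65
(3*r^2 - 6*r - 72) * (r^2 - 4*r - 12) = 3*r^4 - 18*r^3 - 84*r^2 + 360*r + 864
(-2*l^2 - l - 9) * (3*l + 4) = -6*l^3 - 11*l^2 - 31*l - 36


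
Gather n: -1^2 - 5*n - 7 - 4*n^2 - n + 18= -4*n^2 - 6*n + 10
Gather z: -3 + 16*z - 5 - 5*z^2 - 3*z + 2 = -5*z^2 + 13*z - 6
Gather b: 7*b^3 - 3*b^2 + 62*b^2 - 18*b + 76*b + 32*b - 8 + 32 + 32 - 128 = 7*b^3 + 59*b^2 + 90*b - 72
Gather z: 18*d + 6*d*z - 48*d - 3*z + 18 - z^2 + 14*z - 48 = -30*d - z^2 + z*(6*d + 11) - 30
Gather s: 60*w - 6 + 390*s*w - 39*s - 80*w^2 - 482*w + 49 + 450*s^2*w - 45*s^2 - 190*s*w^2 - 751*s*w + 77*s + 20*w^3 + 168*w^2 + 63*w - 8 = s^2*(450*w - 45) + s*(-190*w^2 - 361*w + 38) + 20*w^3 + 88*w^2 - 359*w + 35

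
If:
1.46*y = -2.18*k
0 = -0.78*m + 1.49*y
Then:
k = -0.669724770642202*y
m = 1.91025641025641*y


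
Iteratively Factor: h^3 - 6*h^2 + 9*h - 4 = (h - 4)*(h^2 - 2*h + 1) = (h - 4)*(h - 1)*(h - 1)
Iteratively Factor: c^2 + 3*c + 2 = (c + 2)*(c + 1)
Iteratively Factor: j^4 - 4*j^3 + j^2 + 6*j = (j - 3)*(j^3 - j^2 - 2*j) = (j - 3)*(j + 1)*(j^2 - 2*j) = j*(j - 3)*(j + 1)*(j - 2)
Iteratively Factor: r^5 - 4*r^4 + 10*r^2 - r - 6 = (r + 1)*(r^4 - 5*r^3 + 5*r^2 + 5*r - 6) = (r + 1)^2*(r^3 - 6*r^2 + 11*r - 6) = (r - 1)*(r + 1)^2*(r^2 - 5*r + 6) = (r - 3)*(r - 1)*(r + 1)^2*(r - 2)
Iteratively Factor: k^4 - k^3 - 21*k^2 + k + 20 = (k + 1)*(k^3 - 2*k^2 - 19*k + 20) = (k - 1)*(k + 1)*(k^2 - k - 20) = (k - 1)*(k + 1)*(k + 4)*(k - 5)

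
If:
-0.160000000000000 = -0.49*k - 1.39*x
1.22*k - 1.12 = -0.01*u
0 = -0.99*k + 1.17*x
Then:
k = 0.10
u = 100.28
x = 0.08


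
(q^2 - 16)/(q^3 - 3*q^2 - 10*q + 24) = (q + 4)/(q^2 + q - 6)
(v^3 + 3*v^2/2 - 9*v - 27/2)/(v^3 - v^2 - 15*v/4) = 2*(v^2 - 9)/(v*(2*v - 5))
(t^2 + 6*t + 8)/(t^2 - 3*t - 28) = (t + 2)/(t - 7)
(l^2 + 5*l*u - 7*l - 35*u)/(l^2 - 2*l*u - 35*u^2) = (7 - l)/(-l + 7*u)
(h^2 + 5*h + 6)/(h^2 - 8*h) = (h^2 + 5*h + 6)/(h*(h - 8))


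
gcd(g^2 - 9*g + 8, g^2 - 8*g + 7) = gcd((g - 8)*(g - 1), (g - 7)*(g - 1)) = g - 1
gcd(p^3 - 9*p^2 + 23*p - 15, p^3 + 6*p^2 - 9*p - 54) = p - 3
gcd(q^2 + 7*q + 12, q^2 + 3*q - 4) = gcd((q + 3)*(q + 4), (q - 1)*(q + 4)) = q + 4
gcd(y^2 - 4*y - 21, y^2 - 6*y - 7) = y - 7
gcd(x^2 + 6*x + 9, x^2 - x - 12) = x + 3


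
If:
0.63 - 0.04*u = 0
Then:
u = 15.75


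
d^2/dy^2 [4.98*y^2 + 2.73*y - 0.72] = 9.96000000000000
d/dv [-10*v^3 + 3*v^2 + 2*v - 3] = -30*v^2 + 6*v + 2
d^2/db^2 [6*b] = 0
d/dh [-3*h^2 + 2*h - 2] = 2 - 6*h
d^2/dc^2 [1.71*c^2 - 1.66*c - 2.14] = 3.42000000000000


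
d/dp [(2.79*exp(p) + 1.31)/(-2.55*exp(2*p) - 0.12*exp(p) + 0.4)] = (7.1145*exp(2*p) + 6.681*exp(p) + 1.2732)*exp(p)/(6.5025*exp(4*p) + 0.612*exp(3*p) - 2.0256*exp(2*p) - 0.096*exp(p) + 0.16)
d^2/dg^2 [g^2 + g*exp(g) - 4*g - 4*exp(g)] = g*exp(g) - 2*exp(g) + 2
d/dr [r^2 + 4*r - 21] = 2*r + 4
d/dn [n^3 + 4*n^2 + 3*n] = 3*n^2 + 8*n + 3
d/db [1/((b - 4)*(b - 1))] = (5 - 2*b)/(b^4 - 10*b^3 + 33*b^2 - 40*b + 16)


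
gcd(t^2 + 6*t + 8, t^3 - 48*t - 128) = t + 4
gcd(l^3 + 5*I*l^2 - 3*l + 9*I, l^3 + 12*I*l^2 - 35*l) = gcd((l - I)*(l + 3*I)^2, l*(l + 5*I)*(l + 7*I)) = 1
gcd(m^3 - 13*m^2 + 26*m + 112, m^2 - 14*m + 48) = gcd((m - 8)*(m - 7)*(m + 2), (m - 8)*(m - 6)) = m - 8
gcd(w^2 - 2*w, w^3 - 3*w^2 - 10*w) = w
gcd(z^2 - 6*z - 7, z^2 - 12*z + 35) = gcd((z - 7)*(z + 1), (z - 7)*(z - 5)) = z - 7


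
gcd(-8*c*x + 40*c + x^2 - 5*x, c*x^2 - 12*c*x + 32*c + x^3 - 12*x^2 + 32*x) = 1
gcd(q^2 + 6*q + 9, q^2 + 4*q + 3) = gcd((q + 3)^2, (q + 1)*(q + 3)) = q + 3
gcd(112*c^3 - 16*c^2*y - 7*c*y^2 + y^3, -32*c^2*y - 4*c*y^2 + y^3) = 4*c + y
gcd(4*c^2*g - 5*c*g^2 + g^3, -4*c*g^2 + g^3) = 4*c*g - g^2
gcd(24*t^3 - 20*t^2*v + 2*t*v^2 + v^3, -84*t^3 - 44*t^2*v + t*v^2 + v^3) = 6*t + v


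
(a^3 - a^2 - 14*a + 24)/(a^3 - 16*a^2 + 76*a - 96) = (a^2 + a - 12)/(a^2 - 14*a + 48)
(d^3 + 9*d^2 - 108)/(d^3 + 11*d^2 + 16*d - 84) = (d^2 + 3*d - 18)/(d^2 + 5*d - 14)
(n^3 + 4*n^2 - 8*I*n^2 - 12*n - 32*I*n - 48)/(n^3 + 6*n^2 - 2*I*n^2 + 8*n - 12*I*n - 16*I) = (n - 6*I)/(n + 2)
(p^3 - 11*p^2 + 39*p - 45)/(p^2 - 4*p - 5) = (p^2 - 6*p + 9)/(p + 1)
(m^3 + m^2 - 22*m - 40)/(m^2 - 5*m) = m + 6 + 8/m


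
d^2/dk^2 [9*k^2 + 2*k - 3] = 18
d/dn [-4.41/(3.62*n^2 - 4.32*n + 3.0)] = (31.9284*n - 19.0512)/(3.62*n^2 - 4.32*n + 3.0)^2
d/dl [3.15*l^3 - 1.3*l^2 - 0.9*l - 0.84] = 9.45*l^2 - 2.6*l - 0.9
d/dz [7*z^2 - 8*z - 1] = 14*z - 8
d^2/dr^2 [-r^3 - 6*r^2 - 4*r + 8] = -6*r - 12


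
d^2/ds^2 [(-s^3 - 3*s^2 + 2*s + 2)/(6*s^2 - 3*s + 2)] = 6*(7*s^3 + 114*s^2 - 64*s - 2)/(216*s^6 - 324*s^5 + 378*s^4 - 243*s^3 + 126*s^2 - 36*s + 8)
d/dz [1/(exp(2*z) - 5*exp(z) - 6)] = (5 - 2*exp(z))*exp(z)/(-exp(2*z) + 5*exp(z) + 6)^2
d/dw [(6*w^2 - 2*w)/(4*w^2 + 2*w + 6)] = (5*w^2 + 18*w - 3)/(4*w^4 + 4*w^3 + 13*w^2 + 6*w + 9)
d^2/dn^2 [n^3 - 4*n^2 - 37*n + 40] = 6*n - 8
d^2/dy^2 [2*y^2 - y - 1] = 4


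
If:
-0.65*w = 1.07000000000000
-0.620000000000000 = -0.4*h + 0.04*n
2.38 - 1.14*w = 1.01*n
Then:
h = 1.97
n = 4.21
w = -1.65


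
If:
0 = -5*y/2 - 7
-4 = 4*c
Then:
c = -1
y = -14/5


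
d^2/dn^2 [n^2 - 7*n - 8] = 2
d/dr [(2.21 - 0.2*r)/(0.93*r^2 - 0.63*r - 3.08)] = (0.186*r^2 - 4.1106*r + 2.0083)/(0.8649*r^4 - 1.1718*r^3 - 5.3319*r^2 + 3.8808*r + 9.4864)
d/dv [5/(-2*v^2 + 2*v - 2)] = 5*(2*v - 1)/(2*(v^2 - v + 1)^2)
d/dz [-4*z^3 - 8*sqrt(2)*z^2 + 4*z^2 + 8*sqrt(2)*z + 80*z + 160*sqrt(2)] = -12*z^2 - 16*sqrt(2)*z + 8*z + 8*sqrt(2) + 80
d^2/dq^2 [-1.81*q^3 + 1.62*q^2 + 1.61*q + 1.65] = 3.24 - 10.86*q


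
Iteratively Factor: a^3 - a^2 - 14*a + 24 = (a - 2)*(a^2 + a - 12) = (a - 3)*(a - 2)*(a + 4)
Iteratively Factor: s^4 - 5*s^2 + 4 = (s - 2)*(s^3 + 2*s^2 - s - 2) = (s - 2)*(s - 1)*(s^2 + 3*s + 2) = (s - 2)*(s - 1)*(s + 2)*(s + 1)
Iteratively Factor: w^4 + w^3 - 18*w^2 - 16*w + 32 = (w + 4)*(w^3 - 3*w^2 - 6*w + 8) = (w - 1)*(w + 4)*(w^2 - 2*w - 8) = (w - 4)*(w - 1)*(w + 4)*(w + 2)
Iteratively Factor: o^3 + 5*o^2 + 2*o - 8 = (o + 4)*(o^2 + o - 2) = (o - 1)*(o + 4)*(o + 2)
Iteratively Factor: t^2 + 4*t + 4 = (t + 2)*(t + 2)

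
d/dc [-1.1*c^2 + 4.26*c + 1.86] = 4.26 - 2.2*c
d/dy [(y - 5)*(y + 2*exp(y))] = y + (y - 5)*(2*exp(y) + 1) + 2*exp(y)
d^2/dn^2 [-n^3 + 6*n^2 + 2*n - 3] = 12 - 6*n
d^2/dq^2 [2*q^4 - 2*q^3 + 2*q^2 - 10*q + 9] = 24*q^2 - 12*q + 4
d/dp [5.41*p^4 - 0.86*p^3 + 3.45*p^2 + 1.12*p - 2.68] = 21.64*p^3 - 2.58*p^2 + 6.9*p + 1.12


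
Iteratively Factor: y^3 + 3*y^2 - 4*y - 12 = (y + 2)*(y^2 + y - 6) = (y - 2)*(y + 2)*(y + 3)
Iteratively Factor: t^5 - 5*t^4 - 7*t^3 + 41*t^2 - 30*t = (t)*(t^4 - 5*t^3 - 7*t^2 + 41*t - 30) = t*(t - 5)*(t^3 - 7*t + 6) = t*(t - 5)*(t - 2)*(t^2 + 2*t - 3) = t*(t - 5)*(t - 2)*(t - 1)*(t + 3)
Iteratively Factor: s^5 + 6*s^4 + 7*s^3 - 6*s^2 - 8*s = (s + 2)*(s^4 + 4*s^3 - s^2 - 4*s) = (s + 1)*(s + 2)*(s^3 + 3*s^2 - 4*s) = (s + 1)*(s + 2)*(s + 4)*(s^2 - s) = s*(s + 1)*(s + 2)*(s + 4)*(s - 1)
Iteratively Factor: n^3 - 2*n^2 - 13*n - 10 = (n + 2)*(n^2 - 4*n - 5) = (n + 1)*(n + 2)*(n - 5)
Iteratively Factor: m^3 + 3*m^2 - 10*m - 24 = (m + 4)*(m^2 - m - 6) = (m + 2)*(m + 4)*(m - 3)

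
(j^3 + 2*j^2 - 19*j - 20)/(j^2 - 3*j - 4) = j + 5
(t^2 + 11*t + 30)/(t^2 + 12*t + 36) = (t + 5)/(t + 6)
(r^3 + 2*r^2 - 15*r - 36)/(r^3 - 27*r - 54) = (r - 4)/(r - 6)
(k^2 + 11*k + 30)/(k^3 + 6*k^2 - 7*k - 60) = (k + 6)/(k^2 + k - 12)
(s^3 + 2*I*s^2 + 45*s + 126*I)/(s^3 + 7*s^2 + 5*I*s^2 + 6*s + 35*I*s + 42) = (s^2 - 4*I*s + 21)/(s^2 + s*(7 - I) - 7*I)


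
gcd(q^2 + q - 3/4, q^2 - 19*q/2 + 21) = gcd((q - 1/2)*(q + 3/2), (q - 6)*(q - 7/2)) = 1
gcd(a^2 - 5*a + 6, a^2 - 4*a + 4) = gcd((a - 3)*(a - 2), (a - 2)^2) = a - 2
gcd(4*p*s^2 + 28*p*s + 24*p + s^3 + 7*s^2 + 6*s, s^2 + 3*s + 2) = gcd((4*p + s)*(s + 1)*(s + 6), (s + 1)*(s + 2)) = s + 1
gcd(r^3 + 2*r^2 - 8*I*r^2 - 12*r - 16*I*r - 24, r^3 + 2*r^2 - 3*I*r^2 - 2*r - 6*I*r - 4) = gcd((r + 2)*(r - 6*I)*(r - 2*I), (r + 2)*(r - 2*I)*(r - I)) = r^2 + r*(2 - 2*I) - 4*I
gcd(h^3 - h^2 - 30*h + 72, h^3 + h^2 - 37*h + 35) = 1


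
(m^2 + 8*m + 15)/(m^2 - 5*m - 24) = (m + 5)/(m - 8)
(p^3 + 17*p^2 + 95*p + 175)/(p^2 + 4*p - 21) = (p^2 + 10*p + 25)/(p - 3)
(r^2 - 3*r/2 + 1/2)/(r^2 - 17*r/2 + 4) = (r - 1)/(r - 8)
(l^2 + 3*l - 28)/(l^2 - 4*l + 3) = (l^2 + 3*l - 28)/(l^2 - 4*l + 3)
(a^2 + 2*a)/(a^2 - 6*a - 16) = a/(a - 8)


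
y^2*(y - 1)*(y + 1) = y^4 - y^2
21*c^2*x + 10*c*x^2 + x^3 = x*(3*c + x)*(7*c + x)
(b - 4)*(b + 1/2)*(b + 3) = b^3 - b^2/2 - 25*b/2 - 6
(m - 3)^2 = m^2 - 6*m + 9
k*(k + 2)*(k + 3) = k^3 + 5*k^2 + 6*k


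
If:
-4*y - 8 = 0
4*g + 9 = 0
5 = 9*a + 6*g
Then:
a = 37/18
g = -9/4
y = -2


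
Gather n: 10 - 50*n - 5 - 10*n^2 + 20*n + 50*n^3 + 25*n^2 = 50*n^3 + 15*n^2 - 30*n + 5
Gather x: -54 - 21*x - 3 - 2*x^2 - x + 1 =-2*x^2 - 22*x - 56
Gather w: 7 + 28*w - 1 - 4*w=24*w + 6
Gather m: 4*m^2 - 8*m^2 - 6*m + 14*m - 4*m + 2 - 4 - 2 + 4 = -4*m^2 + 4*m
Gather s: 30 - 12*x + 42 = 72 - 12*x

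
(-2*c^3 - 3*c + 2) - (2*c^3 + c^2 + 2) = -4*c^3 - c^2 - 3*c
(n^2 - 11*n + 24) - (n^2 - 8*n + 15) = 9 - 3*n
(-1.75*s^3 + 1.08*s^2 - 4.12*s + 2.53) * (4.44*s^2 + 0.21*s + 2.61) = -7.77*s^5 + 4.4277*s^4 - 22.6335*s^3 + 13.1868*s^2 - 10.2219*s + 6.6033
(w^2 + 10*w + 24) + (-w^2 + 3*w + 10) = 13*w + 34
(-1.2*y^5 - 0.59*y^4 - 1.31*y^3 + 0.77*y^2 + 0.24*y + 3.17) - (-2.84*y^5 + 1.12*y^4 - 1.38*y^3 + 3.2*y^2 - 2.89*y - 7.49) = 1.64*y^5 - 1.71*y^4 + 0.0699999999999998*y^3 - 2.43*y^2 + 3.13*y + 10.66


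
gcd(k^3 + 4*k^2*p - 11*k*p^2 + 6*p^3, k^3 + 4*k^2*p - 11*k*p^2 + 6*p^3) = k^3 + 4*k^2*p - 11*k*p^2 + 6*p^3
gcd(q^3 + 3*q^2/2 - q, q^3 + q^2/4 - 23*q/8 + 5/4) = q^2 + 3*q/2 - 1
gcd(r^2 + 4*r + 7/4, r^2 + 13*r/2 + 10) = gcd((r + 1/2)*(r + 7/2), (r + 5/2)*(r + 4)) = 1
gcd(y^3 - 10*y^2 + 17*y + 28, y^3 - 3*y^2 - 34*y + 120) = y - 4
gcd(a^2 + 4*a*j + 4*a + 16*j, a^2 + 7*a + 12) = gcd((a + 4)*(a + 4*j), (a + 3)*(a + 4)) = a + 4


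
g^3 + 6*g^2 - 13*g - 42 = (g - 3)*(g + 2)*(g + 7)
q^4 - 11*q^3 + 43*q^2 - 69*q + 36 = (q - 4)*(q - 3)^2*(q - 1)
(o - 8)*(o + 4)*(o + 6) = o^3 + 2*o^2 - 56*o - 192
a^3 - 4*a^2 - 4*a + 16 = (a - 4)*(a - 2)*(a + 2)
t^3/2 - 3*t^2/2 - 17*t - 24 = (t/2 + 1)*(t - 8)*(t + 3)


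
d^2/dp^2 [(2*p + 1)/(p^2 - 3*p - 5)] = 2*((5 - 6*p)*(-p^2 + 3*p + 5) - (2*p - 3)^2*(2*p + 1))/(-p^2 + 3*p + 5)^3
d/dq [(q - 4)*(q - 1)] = 2*q - 5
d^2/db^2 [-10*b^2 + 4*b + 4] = -20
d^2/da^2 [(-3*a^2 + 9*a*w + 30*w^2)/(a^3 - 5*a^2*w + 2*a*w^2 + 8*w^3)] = 6*(-a^6 + 9*a^5*w + 21*a^4*w^2 - 285*a^3*w^3 + 546*a^2*w^4 - 180*a*w^5 + 328*w^6)/(a^9 - 15*a^8*w + 81*a^7*w^2 - 161*a^6*w^3 - 78*a^5*w^4 + 636*a^4*w^5 - 280*a^3*w^6 - 864*a^2*w^7 + 384*a*w^8 + 512*w^9)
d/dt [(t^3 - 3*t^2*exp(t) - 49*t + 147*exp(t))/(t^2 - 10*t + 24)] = (-2*(t - 5)*(t^3 - 3*t^2*exp(t) - 49*t + 147*exp(t)) + (t^2 - 10*t + 24)*(-3*t^2*exp(t) + 3*t^2 - 6*t*exp(t) + 147*exp(t) - 49))/(t^2 - 10*t + 24)^2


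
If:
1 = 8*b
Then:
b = 1/8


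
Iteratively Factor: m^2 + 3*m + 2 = (m + 2)*(m + 1)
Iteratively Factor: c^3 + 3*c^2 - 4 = (c + 2)*(c^2 + c - 2) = (c - 1)*(c + 2)*(c + 2)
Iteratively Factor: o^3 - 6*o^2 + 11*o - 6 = (o - 3)*(o^2 - 3*o + 2) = (o - 3)*(o - 1)*(o - 2)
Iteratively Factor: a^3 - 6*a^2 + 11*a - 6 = (a - 3)*(a^2 - 3*a + 2) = (a - 3)*(a - 1)*(a - 2)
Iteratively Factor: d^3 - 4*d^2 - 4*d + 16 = (d - 2)*(d^2 - 2*d - 8) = (d - 4)*(d - 2)*(d + 2)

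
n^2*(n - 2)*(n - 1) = n^4 - 3*n^3 + 2*n^2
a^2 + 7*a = a*(a + 7)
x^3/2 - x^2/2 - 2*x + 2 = (x/2 + 1)*(x - 2)*(x - 1)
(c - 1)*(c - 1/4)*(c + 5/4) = c^3 - 21*c/16 + 5/16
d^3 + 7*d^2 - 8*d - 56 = (d + 7)*(d - 2*sqrt(2))*(d + 2*sqrt(2))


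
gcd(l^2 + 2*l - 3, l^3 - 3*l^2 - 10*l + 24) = l + 3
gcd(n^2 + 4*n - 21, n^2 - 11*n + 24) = n - 3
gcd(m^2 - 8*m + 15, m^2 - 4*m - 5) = m - 5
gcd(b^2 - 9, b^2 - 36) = 1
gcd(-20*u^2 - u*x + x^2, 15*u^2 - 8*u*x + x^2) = -5*u + x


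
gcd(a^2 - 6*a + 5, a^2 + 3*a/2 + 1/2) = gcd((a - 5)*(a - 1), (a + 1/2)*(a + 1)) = 1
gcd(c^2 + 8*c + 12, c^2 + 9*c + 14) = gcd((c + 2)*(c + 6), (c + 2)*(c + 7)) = c + 2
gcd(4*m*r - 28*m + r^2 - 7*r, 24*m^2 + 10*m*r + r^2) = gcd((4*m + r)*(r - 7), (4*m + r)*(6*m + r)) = 4*m + r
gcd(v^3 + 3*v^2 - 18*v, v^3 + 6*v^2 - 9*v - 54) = v^2 + 3*v - 18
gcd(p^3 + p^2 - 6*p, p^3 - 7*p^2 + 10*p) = p^2 - 2*p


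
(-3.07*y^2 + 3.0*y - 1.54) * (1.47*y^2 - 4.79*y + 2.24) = -4.5129*y^4 + 19.1153*y^3 - 23.5106*y^2 + 14.0966*y - 3.4496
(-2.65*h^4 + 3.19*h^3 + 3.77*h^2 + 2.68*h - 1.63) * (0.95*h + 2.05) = -2.5175*h^5 - 2.402*h^4 + 10.121*h^3 + 10.2745*h^2 + 3.9455*h - 3.3415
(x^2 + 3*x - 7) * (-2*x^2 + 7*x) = -2*x^4 + x^3 + 35*x^2 - 49*x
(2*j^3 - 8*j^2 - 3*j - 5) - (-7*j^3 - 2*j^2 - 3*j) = 9*j^3 - 6*j^2 - 5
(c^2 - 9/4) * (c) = c^3 - 9*c/4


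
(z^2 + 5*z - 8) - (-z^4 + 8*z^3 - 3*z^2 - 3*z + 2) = z^4 - 8*z^3 + 4*z^2 + 8*z - 10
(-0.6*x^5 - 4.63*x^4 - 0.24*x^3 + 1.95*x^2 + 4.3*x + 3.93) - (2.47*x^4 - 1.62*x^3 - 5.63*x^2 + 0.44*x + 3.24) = -0.6*x^5 - 7.1*x^4 + 1.38*x^3 + 7.58*x^2 + 3.86*x + 0.69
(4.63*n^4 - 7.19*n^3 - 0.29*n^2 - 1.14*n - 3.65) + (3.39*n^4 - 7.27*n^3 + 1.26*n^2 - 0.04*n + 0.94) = 8.02*n^4 - 14.46*n^3 + 0.97*n^2 - 1.18*n - 2.71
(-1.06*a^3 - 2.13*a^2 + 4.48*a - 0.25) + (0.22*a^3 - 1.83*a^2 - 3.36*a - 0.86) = -0.84*a^3 - 3.96*a^2 + 1.12*a - 1.11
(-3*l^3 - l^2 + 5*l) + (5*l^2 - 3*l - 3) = -3*l^3 + 4*l^2 + 2*l - 3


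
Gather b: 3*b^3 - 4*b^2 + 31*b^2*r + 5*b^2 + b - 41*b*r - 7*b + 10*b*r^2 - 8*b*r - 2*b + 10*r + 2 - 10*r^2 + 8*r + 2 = 3*b^3 + b^2*(31*r + 1) + b*(10*r^2 - 49*r - 8) - 10*r^2 + 18*r + 4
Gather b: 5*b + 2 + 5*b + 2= 10*b + 4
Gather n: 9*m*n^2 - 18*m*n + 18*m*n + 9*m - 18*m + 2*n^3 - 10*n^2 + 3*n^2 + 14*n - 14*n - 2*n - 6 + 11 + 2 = -9*m + 2*n^3 + n^2*(9*m - 7) - 2*n + 7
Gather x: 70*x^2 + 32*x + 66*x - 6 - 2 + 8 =70*x^2 + 98*x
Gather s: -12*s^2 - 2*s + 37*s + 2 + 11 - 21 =-12*s^2 + 35*s - 8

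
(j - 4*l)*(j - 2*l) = j^2 - 6*j*l + 8*l^2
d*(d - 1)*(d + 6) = d^3 + 5*d^2 - 6*d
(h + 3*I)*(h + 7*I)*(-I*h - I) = -I*h^3 + 10*h^2 - I*h^2 + 10*h + 21*I*h + 21*I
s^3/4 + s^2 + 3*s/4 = s*(s/4 + 1/4)*(s + 3)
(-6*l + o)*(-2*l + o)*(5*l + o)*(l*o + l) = 60*l^4*o + 60*l^4 - 28*l^3*o^2 - 28*l^3*o - 3*l^2*o^3 - 3*l^2*o^2 + l*o^4 + l*o^3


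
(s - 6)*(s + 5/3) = s^2 - 13*s/3 - 10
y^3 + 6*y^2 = y^2*(y + 6)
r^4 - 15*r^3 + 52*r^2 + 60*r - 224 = (r - 8)*(r - 7)*(r - 2)*(r + 2)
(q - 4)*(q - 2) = q^2 - 6*q + 8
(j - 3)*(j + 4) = j^2 + j - 12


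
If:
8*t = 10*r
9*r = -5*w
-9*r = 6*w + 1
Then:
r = 5/9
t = 25/36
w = -1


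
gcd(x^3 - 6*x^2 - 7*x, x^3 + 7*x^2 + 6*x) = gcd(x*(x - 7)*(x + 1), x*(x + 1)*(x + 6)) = x^2 + x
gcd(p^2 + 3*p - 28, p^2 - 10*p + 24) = p - 4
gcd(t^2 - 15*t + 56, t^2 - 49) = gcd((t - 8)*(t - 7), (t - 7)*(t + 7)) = t - 7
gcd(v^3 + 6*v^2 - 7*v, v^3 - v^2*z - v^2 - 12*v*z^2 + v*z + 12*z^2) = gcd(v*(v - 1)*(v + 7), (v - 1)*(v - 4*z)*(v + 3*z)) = v - 1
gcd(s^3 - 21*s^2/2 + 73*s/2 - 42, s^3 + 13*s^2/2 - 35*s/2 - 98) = s - 4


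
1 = 1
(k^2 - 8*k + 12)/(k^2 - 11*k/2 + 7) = 2*(k - 6)/(2*k - 7)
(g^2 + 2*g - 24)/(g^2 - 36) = (g - 4)/(g - 6)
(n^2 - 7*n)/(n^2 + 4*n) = (n - 7)/(n + 4)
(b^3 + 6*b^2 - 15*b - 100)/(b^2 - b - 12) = (b^2 + 10*b + 25)/(b + 3)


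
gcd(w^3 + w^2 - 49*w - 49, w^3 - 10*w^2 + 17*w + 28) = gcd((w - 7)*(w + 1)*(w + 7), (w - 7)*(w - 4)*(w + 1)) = w^2 - 6*w - 7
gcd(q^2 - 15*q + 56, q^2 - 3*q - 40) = q - 8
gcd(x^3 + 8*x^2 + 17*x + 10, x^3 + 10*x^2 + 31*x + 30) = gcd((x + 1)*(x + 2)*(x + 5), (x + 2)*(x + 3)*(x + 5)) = x^2 + 7*x + 10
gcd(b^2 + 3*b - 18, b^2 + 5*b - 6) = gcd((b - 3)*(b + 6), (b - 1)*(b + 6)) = b + 6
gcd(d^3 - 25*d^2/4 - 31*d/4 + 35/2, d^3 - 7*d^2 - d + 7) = d - 7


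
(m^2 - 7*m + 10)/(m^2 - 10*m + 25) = (m - 2)/(m - 5)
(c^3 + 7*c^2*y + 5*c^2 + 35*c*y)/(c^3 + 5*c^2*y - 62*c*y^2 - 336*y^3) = c*(-c - 5)/(-c^2 + 2*c*y + 48*y^2)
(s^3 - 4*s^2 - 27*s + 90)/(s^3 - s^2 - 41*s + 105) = (s^2 - s - 30)/(s^2 + 2*s - 35)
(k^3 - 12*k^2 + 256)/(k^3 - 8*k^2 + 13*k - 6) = (k^3 - 12*k^2 + 256)/(k^3 - 8*k^2 + 13*k - 6)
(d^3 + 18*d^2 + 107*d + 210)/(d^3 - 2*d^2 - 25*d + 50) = (d^2 + 13*d + 42)/(d^2 - 7*d + 10)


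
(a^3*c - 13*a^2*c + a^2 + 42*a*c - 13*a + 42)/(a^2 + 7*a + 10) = (a^3*c - 13*a^2*c + a^2 + 42*a*c - 13*a + 42)/(a^2 + 7*a + 10)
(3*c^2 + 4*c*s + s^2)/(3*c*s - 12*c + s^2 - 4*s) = (c + s)/(s - 4)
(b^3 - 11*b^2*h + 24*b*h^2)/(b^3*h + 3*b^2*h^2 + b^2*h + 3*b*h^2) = (b^2 - 11*b*h + 24*h^2)/(h*(b^2 + 3*b*h + b + 3*h))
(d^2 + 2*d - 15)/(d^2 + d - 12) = (d + 5)/(d + 4)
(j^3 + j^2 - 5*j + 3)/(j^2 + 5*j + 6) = (j^2 - 2*j + 1)/(j + 2)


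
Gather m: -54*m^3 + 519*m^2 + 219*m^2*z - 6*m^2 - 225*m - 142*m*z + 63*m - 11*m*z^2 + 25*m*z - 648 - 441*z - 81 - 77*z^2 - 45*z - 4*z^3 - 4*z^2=-54*m^3 + m^2*(219*z + 513) + m*(-11*z^2 - 117*z - 162) - 4*z^3 - 81*z^2 - 486*z - 729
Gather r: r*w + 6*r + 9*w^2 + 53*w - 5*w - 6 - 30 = r*(w + 6) + 9*w^2 + 48*w - 36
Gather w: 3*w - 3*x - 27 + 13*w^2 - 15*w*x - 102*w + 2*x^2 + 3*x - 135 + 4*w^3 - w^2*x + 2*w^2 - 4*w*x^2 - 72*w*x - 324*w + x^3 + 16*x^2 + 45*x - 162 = 4*w^3 + w^2*(15 - x) + w*(-4*x^2 - 87*x - 423) + x^3 + 18*x^2 + 45*x - 324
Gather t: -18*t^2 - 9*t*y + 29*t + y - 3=-18*t^2 + t*(29 - 9*y) + y - 3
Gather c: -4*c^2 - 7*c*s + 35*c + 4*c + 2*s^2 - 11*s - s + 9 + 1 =-4*c^2 + c*(39 - 7*s) + 2*s^2 - 12*s + 10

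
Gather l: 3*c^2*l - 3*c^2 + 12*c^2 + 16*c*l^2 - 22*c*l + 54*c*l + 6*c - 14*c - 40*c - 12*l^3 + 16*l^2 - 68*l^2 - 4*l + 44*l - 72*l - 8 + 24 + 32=9*c^2 - 48*c - 12*l^3 + l^2*(16*c - 52) + l*(3*c^2 + 32*c - 32) + 48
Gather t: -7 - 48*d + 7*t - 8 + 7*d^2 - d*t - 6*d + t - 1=7*d^2 - 54*d + t*(8 - d) - 16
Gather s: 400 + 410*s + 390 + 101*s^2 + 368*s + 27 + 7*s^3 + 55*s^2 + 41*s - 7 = 7*s^3 + 156*s^2 + 819*s + 810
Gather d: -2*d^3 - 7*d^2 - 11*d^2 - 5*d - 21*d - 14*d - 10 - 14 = -2*d^3 - 18*d^2 - 40*d - 24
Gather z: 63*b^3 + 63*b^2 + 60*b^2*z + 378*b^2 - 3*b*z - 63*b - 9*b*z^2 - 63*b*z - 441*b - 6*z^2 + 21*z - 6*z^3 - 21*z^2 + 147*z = 63*b^3 + 441*b^2 - 504*b - 6*z^3 + z^2*(-9*b - 27) + z*(60*b^2 - 66*b + 168)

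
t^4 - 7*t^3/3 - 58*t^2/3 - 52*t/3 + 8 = (t - 6)*(t - 1/3)*(t + 2)^2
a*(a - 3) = a^2 - 3*a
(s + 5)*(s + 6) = s^2 + 11*s + 30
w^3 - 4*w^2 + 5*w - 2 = (w - 2)*(w - 1)^2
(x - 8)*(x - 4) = x^2 - 12*x + 32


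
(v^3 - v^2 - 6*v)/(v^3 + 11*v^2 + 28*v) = (v^2 - v - 6)/(v^2 + 11*v + 28)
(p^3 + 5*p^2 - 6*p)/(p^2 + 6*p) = p - 1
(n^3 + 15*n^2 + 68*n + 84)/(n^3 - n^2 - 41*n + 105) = (n^2 + 8*n + 12)/(n^2 - 8*n + 15)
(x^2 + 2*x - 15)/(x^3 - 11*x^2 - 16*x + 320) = (x - 3)/(x^2 - 16*x + 64)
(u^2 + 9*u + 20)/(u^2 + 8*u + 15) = (u + 4)/(u + 3)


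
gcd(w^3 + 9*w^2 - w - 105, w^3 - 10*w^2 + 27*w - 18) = w - 3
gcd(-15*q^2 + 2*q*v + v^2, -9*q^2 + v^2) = 3*q - v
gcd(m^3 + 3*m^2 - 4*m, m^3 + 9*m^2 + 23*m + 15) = 1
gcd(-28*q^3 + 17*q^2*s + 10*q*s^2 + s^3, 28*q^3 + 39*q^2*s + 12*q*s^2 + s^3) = 28*q^2 + 11*q*s + s^2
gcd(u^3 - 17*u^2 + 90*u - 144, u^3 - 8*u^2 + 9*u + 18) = u^2 - 9*u + 18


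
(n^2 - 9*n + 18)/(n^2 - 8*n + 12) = (n - 3)/(n - 2)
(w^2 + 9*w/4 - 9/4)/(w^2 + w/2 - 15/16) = 4*(w + 3)/(4*w + 5)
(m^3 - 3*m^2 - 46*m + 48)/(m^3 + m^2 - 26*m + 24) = (m - 8)/(m - 4)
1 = 1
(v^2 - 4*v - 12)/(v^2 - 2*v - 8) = (v - 6)/(v - 4)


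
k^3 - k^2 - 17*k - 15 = (k - 5)*(k + 1)*(k + 3)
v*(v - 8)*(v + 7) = v^3 - v^2 - 56*v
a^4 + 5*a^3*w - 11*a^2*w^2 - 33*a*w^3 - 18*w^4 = (a - 3*w)*(a + w)^2*(a + 6*w)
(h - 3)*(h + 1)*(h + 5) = h^3 + 3*h^2 - 13*h - 15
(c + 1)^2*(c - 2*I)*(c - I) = c^4 + 2*c^3 - 3*I*c^3 - c^2 - 6*I*c^2 - 4*c - 3*I*c - 2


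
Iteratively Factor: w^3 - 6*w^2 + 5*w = (w - 1)*(w^2 - 5*w) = w*(w - 1)*(w - 5)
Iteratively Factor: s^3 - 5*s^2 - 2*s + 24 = (s + 2)*(s^2 - 7*s + 12) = (s - 4)*(s + 2)*(s - 3)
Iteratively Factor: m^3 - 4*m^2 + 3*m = (m - 3)*(m^2 - m) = m*(m - 3)*(m - 1)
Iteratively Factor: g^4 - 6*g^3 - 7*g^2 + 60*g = (g + 3)*(g^3 - 9*g^2 + 20*g) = (g - 4)*(g + 3)*(g^2 - 5*g) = (g - 5)*(g - 4)*(g + 3)*(g)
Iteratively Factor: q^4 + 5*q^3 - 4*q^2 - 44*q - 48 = (q - 3)*(q^3 + 8*q^2 + 20*q + 16) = (q - 3)*(q + 4)*(q^2 + 4*q + 4) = (q - 3)*(q + 2)*(q + 4)*(q + 2)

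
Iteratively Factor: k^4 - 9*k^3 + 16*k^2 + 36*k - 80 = (k - 5)*(k^3 - 4*k^2 - 4*k + 16) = (k - 5)*(k - 4)*(k^2 - 4) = (k - 5)*(k - 4)*(k + 2)*(k - 2)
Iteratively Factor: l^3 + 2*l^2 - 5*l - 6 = (l + 3)*(l^2 - l - 2) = (l - 2)*(l + 3)*(l + 1)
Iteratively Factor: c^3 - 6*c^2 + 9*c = (c)*(c^2 - 6*c + 9) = c*(c - 3)*(c - 3)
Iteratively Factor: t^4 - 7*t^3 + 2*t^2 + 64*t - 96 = (t - 4)*(t^3 - 3*t^2 - 10*t + 24) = (t - 4)^2*(t^2 + t - 6) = (t - 4)^2*(t + 3)*(t - 2)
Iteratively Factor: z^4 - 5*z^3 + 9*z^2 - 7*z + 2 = (z - 1)*(z^3 - 4*z^2 + 5*z - 2) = (z - 1)^2*(z^2 - 3*z + 2) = (z - 2)*(z - 1)^2*(z - 1)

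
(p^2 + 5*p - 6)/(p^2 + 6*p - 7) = (p + 6)/(p + 7)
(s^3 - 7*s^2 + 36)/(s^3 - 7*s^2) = (s^3 - 7*s^2 + 36)/(s^2*(s - 7))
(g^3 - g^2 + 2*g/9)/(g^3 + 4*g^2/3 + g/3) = (9*g^2 - 9*g + 2)/(3*(3*g^2 + 4*g + 1))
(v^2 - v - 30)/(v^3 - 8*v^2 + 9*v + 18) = (v + 5)/(v^2 - 2*v - 3)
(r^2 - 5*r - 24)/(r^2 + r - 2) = (r^2 - 5*r - 24)/(r^2 + r - 2)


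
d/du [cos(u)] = -sin(u)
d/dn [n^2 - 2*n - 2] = 2*n - 2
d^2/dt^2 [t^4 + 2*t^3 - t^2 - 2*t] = 12*t^2 + 12*t - 2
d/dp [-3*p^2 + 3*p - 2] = 3 - 6*p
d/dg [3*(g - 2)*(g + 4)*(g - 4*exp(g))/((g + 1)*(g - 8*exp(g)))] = 3*((g - 2)*(g + 1)*(g + 4)*(g - 4*exp(g))*(8*exp(g) - 1) - (g - 2)*(g + 4)*(g - 8*exp(g))*(g - 4*exp(g)) + (g + 1)*(g - 8*exp(g))*(-(g - 2)*(g + 4)*(4*exp(g) - 1) + (g - 2)*(g - 4*exp(g)) + (g + 4)*(g - 4*exp(g))))/((g + 1)^2*(g - 8*exp(g))^2)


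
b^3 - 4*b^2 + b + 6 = (b - 3)*(b - 2)*(b + 1)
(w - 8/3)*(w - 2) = w^2 - 14*w/3 + 16/3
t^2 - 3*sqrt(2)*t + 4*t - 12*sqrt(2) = (t + 4)*(t - 3*sqrt(2))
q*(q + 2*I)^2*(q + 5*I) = q^4 + 9*I*q^3 - 24*q^2 - 20*I*q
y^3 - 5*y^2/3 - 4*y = y*(y - 3)*(y + 4/3)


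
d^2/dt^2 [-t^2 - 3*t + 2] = -2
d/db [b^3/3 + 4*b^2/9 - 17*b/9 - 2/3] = b^2 + 8*b/9 - 17/9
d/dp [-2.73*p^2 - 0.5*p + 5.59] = -5.46*p - 0.5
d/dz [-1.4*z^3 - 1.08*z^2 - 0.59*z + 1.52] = -4.2*z^2 - 2.16*z - 0.59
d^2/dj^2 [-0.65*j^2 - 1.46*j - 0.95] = -1.30000000000000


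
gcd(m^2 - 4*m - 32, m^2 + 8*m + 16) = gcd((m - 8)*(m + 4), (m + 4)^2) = m + 4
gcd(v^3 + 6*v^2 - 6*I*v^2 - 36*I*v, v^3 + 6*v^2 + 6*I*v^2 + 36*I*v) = v^2 + 6*v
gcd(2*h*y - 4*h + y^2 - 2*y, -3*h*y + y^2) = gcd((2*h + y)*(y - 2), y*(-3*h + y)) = 1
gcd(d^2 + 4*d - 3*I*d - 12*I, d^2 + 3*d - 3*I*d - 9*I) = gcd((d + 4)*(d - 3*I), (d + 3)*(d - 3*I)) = d - 3*I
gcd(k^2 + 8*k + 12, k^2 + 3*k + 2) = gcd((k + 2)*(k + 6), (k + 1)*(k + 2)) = k + 2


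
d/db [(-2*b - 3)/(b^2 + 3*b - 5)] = (-2*b^2 - 6*b + (2*b + 3)^2 + 10)/(b^2 + 3*b - 5)^2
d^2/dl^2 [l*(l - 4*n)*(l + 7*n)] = 6*l + 6*n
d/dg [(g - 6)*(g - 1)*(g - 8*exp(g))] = -8*g^2*exp(g) + 3*g^2 + 40*g*exp(g) - 14*g + 8*exp(g) + 6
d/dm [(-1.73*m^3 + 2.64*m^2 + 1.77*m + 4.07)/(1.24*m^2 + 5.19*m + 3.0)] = (-2.1452*m^4 - 17.9574*m^3 - 4.0632*m^2 + 5.7464*m - 15.8133)/(1.5376*m^4 + 12.8712*m^3 + 34.3761*m^2 + 31.14*m + 9.0)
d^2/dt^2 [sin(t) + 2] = -sin(t)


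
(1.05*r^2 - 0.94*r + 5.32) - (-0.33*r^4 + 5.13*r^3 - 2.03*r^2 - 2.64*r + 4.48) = 0.33*r^4 - 5.13*r^3 + 3.08*r^2 + 1.7*r + 0.84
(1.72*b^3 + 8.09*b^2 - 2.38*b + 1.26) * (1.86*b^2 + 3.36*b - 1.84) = 3.1992*b^5 + 20.8266*b^4 + 19.5908*b^3 - 20.5388*b^2 + 8.6128*b - 2.3184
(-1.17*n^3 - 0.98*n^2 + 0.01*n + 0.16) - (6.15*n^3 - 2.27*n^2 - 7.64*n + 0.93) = -7.32*n^3 + 1.29*n^2 + 7.65*n - 0.77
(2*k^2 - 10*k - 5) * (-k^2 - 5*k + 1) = -2*k^4 + 57*k^2 + 15*k - 5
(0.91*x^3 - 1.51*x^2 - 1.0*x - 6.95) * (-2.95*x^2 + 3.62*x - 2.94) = -2.6845*x^5 + 7.7487*x^4 - 5.1916*x^3 + 21.3219*x^2 - 22.219*x + 20.433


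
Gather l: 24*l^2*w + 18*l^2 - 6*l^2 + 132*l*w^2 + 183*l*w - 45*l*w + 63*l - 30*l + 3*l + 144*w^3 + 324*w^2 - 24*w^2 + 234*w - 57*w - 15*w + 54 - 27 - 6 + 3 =l^2*(24*w + 12) + l*(132*w^2 + 138*w + 36) + 144*w^3 + 300*w^2 + 162*w + 24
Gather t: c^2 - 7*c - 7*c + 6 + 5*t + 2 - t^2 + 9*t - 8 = c^2 - 14*c - t^2 + 14*t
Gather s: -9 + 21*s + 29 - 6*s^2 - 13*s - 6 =-6*s^2 + 8*s + 14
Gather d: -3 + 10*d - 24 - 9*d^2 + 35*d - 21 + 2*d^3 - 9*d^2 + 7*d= 2*d^3 - 18*d^2 + 52*d - 48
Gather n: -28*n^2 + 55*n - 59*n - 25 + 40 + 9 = -28*n^2 - 4*n + 24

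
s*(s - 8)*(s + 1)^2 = s^4 - 6*s^3 - 15*s^2 - 8*s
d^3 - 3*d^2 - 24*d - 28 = (d - 7)*(d + 2)^2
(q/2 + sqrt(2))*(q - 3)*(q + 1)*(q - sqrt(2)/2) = q^4/2 - q^3 + 3*sqrt(2)*q^3/4 - 5*q^2/2 - 3*sqrt(2)*q^2/2 - 9*sqrt(2)*q/4 + 2*q + 3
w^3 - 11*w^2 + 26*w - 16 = (w - 8)*(w - 2)*(w - 1)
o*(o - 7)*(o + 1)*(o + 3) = o^4 - 3*o^3 - 25*o^2 - 21*o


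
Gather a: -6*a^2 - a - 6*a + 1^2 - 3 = -6*a^2 - 7*a - 2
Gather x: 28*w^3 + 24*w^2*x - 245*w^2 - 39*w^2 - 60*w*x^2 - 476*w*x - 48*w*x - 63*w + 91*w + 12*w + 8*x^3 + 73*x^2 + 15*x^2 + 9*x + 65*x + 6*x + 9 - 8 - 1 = 28*w^3 - 284*w^2 + 40*w + 8*x^3 + x^2*(88 - 60*w) + x*(24*w^2 - 524*w + 80)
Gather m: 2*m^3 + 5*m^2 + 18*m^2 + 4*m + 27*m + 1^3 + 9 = 2*m^3 + 23*m^2 + 31*m + 10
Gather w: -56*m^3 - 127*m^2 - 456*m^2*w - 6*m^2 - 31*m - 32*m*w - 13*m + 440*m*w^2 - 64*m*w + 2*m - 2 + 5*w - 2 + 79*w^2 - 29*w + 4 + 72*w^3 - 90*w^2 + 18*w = -56*m^3 - 133*m^2 - 42*m + 72*w^3 + w^2*(440*m - 11) + w*(-456*m^2 - 96*m - 6)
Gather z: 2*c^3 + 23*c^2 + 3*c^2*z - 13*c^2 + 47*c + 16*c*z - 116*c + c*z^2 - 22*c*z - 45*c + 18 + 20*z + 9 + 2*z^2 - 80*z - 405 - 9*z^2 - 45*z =2*c^3 + 10*c^2 - 114*c + z^2*(c - 7) + z*(3*c^2 - 6*c - 105) - 378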